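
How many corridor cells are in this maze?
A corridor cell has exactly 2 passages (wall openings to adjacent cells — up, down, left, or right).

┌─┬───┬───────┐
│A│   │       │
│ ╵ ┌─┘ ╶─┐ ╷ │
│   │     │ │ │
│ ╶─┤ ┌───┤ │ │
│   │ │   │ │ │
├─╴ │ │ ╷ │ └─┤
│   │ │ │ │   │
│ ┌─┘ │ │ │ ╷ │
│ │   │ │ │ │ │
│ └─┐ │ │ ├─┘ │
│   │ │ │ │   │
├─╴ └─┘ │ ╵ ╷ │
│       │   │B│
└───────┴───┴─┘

Counting cells with exactly 2 passages:
Total corridor cells: 33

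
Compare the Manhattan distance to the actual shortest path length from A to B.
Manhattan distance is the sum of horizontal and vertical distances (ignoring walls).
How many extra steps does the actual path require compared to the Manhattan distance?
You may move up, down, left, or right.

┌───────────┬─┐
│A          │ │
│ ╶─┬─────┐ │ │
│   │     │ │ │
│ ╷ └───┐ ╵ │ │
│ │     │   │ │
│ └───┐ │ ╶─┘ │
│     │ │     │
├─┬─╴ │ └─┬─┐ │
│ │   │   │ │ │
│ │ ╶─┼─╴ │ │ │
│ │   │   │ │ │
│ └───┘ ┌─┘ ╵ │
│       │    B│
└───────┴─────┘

Manhattan distance: |6 - 0| + |6 - 0| = 12
Actual path length: 14
Extra steps: 14 - 12 = 2

Solution:

┌───────────┬─┐
│A → → → → ↓│ │
│ ╶─┬─────┐ │ │
│   │     │↓│ │
│ ╷ └───┐ ╵ │ │
│ │     │↓ ↲│ │
│ └───┐ │ ╶─┘ │
│     │ │↳ → ↓│
├─┬─╴ │ └─┬─┐ │
│ │   │   │ │↓│
│ │ ╶─┼─╴ │ │ │
│ │   │   │ │↓│
│ └───┘ ┌─┘ ╵ │
│       │    B│
└───────┴─────┘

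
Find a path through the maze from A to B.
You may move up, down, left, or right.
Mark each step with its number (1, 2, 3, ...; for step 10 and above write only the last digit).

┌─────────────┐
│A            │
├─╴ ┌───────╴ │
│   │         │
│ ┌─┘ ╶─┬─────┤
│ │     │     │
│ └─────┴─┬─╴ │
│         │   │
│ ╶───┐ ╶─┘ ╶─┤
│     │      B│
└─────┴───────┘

Finding the shortest path through the maze:
Path length: 12 steps
Directions: right → down → left → down → down → right → right → right → down → right → right → right

Solution:

┌─────────────┐
│A 1          │
├─╴ ┌───────╴ │
│3 2│         │
│ ┌─┘ ╶─┬─────┤
│4│     │     │
│ └─────┴─┬─╴ │
│5 6 7 8  │   │
│ ╶───┐ ╶─┘ ╶─┤
│     │9 0 1 B│
└─────┴───────┘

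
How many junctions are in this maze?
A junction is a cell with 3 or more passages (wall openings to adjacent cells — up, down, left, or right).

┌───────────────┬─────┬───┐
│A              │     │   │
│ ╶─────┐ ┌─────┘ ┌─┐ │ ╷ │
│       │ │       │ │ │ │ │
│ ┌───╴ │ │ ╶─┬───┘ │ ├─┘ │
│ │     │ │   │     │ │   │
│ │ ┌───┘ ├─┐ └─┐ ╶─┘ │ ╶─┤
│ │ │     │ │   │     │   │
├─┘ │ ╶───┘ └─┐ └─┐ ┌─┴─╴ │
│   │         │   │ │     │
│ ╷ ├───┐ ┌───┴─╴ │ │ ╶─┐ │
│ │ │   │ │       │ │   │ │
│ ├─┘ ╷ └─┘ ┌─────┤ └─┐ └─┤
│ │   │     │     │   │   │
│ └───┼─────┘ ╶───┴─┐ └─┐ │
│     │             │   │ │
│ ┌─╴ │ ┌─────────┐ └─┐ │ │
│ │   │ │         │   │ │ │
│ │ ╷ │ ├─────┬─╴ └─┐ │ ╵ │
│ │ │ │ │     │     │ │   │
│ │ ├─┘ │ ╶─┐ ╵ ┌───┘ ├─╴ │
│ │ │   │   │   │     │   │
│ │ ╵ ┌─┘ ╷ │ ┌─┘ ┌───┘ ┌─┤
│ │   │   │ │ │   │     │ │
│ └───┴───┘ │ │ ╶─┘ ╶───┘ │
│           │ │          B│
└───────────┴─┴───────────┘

Checking each cell for number of passages:

Junctions found (3+ passages):
  (0, 4): 3 passages
  (1, 0): 3 passages
  (2, 8): 3 passages
  (3, 9): 3 passages
  (4, 1): 3 passages
  (4, 4): 3 passages
  (4, 5): 3 passages
  (4, 12): 3 passages
  (7, 0): 3 passages
  (7, 6): 3 passages
  (8, 2): 3 passages
  (9, 8): 3 passages
  (9, 12): 3 passages
  (10, 4): 3 passages
  (10, 6): 3 passages
  (12, 9): 3 passages
Total junctions: 16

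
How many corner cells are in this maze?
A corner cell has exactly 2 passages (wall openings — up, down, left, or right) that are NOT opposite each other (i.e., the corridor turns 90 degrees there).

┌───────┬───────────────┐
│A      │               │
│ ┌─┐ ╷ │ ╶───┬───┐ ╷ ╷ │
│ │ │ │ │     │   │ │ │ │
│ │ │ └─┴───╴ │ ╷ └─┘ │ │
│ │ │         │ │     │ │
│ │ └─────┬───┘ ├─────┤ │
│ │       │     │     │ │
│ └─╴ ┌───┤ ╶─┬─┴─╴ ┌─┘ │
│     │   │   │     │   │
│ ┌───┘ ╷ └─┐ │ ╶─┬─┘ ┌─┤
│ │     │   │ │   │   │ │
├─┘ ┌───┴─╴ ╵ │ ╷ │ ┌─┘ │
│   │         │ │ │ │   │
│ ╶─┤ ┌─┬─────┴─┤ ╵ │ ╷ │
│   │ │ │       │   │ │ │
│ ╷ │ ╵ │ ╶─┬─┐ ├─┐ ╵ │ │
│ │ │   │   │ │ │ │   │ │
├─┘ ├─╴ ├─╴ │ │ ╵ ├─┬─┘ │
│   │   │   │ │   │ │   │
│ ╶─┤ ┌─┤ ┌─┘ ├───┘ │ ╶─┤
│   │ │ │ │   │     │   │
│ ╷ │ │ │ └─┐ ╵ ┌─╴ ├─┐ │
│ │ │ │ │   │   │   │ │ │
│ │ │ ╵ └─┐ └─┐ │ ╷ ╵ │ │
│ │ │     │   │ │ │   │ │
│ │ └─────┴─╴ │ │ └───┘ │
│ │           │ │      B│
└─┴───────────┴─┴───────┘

Counting corner cells (2 non-opposite passages):
Total corners: 72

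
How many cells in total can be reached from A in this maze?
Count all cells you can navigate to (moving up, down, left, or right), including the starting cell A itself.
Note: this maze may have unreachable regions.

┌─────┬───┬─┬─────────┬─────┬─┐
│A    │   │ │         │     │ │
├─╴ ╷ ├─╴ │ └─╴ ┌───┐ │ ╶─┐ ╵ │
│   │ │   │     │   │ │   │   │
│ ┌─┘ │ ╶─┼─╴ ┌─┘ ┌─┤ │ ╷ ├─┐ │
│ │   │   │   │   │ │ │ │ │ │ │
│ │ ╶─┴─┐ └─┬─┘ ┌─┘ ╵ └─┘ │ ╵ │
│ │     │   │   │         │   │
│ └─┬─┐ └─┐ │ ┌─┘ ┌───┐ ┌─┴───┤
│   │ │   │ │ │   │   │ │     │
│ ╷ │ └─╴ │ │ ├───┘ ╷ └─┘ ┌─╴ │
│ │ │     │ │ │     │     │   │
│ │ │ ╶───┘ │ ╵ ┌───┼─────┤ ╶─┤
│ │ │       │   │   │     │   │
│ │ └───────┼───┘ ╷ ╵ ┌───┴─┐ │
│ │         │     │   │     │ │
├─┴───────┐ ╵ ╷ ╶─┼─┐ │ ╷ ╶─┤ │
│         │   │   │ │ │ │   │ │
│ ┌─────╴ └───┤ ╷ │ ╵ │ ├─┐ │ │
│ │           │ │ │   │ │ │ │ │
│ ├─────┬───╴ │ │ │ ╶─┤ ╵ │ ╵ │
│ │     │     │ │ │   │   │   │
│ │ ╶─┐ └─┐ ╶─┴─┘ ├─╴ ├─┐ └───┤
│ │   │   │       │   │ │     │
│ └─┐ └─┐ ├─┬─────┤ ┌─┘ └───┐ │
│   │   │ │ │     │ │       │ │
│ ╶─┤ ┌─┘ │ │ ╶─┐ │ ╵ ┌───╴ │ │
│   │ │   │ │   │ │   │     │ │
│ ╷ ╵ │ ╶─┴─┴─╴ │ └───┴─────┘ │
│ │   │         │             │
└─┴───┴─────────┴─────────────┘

Using BFS/flood-fill to find all reachable cells from A:
Maze size: 15 × 15 = 225 total cells
38 cell(s) are walled off and cannot be reached from A.
Reachable cells: 187

Reachable region (· marks reachable cells):

┌─────┬───┬─┬─────────┬─────┬─┐
│A · ·│· ·│ │         │     │ │
├─╴ ╷ ├─╴ │ └─╴ ┌───┐ │ ╶─┐ ╵ │
│· ·│·│· ·│     │· ·│ │   │   │
│ ┌─┘ │ ╶─┼─╴ ┌─┘ ┌─┤ │ ╷ ├─┐ │
│·│· ·│· ·│   │· ·│ │ │ │ │ │ │
│ │ ╶─┴─┐ └─┬─┘ ┌─┘ ╵ └─┘ │ ╵ │
│·│· · ·│· ·│· ·│         │   │
│ └─┬─┐ └─┐ │ ┌─┘ ┌───┐ ┌─┴───┤
│· ·│·│· ·│·│·│   │· ·│ │· · ·│
│ ╷ │ └─╴ │ │ ├───┘ ╷ └─┘ ┌─╴ │
│·│·│· · ·│·│·│· · ·│· · ·│· ·│
│ │ │ ╶───┘ │ ╵ ┌───┼─────┤ ╶─┤
│·│·│· · · ·│· ·│· ·│· · ·│· ·│
│ │ └───────┼───┘ ╷ ╵ ┌───┴─┐ │
│·│· · · · ·│· · ·│· ·│· · ·│·│
├─┴───────┐ ╵ ╷ ╶─┼─┐ │ ╷ ╶─┤ │
│· · · · ·│· ·│· ·│·│·│·│· ·│·│
│ ┌─────╴ └───┤ ╷ │ ╵ │ ├─┐ │ │
│·│· · · · · ·│·│·│· ·│·│·│·│·│
│ ├─────┬───╴ │ │ │ ╶─┤ ╵ │ ╵ │
│·│· · ·│· · ·│·│·│· ·│· ·│· ·│
│ │ ╶─┐ └─┐ ╶─┴─┘ ├─╴ ├─┐ └───┤
│·│· ·│· ·│· · · ·│· ·│·│· · ·│
│ └─┐ └─┐ ├─┬─────┤ ┌─┘ └───┐ │
│· ·│· ·│·│ │· · ·│·│· · · ·│·│
│ ╶─┤ ┌─┘ │ │ ╶─┐ │ ╵ ┌───╴ │ │
│· ·│·│· ·│ │· ·│·│· ·│· · ·│·│
│ ╷ ╵ │ ╶─┴─┴─╴ │ └───┴─────┘ │
│·│· ·│· · · · ·│· · · · · · ·│
└─┴───┴─────────┴─────────────┘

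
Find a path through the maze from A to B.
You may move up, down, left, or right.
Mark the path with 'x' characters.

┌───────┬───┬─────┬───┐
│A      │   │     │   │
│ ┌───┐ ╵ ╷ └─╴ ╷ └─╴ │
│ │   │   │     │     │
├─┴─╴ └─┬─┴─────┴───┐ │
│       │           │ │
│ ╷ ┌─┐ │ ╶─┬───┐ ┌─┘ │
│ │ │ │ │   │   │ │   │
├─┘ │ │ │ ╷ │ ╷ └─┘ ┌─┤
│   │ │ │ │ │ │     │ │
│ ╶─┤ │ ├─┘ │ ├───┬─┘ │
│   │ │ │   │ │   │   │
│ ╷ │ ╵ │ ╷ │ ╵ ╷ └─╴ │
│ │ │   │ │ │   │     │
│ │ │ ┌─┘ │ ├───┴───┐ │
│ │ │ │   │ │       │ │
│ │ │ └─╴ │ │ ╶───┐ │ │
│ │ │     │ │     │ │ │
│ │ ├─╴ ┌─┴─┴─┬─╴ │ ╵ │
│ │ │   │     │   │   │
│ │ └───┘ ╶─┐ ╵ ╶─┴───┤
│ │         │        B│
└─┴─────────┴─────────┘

Finding the shortest path through the maze:
Path length: 50 steps
Directions: right → right → right → down → right → up → right → down → right → right → up → right → down → right → right → down → down → left → down → left → left → up → left → down → down → down → right → up → right → down → right → right → down → down → down → left → up → up → left → left → left → down → right → right → down → left → down → right → right → right

Solution:

┌───────┬───┬─────┬───┐
│A x x x│x x│  x x│   │
│ ┌───┐ ╵ ╷ └─╴ ╷ └─╴ │
│ │   │x x│x x x│x x x│
├─┴─╴ └─┬─┴─────┴───┐ │
│       │           │x│
│ ╷ ┌─┐ │ ╶─┬───┐ ┌─┘ │
│ │ │ │ │   │x x│ │x x│
├─┘ │ │ │ ╷ │ ╷ └─┘ ┌─┤
│   │ │ │ │ │x│x x x│ │
│ ╶─┤ │ ├─┘ │ ├───┬─┘ │
│   │ │ │   │x│x x│   │
│ ╷ │ ╵ │ ╷ │ ╵ ╷ └─╴ │
│ │ │   │ │ │x x│x x x│
│ │ │ ┌─┘ │ ├───┴───┐ │
│ │ │ │   │ │x x x x│x│
│ │ │ └─╴ │ │ ╶───┐ │ │
│ │ │     │ │x x x│x│x│
│ │ ├─╴ ┌─┴─┴─┬─╴ │ ╵ │
│ │ │   │     │x x│x x│
│ │ └───┘ ╶─┐ ╵ ╶─┴───┤
│ │         │  x x x B│
└─┴─────────┴─────────┘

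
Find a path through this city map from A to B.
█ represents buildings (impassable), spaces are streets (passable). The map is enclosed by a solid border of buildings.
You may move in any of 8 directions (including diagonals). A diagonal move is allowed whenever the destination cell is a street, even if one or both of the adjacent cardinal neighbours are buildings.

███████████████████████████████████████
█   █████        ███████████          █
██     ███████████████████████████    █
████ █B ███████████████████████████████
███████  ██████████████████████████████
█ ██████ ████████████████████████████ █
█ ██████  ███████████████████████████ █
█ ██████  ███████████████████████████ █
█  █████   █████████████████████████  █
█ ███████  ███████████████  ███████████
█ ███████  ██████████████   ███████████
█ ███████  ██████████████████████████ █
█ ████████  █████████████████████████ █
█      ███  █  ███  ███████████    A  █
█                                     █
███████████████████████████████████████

Finding the shortest path from A to B:
Movement: 8-directional
Path length: 34 steps
Directions: left → left → left → left → down-left → left → left → left → left → left → left → left → left → left → left → left → left → left → left → left → left → left → left → up-left → up → up-left → up → up → up → up-left → up → up-left → up-left → up-left

Solution:

███████████████████████████████████████
█   █████        ███████████          █
██     ███████████████████████████    █
████ █B ███████████████████████████████
███████↖ ██████████████████████████████
█ ██████↖████████████████████████████ █
█ ██████ ↖███████████████████████████ █
█ ██████ ↑███████████████████████████ █
█  █████  ↖█████████████████████████  █
█ ███████ ↑███████████████  ███████████
█ ███████ ↑██████████████   ███████████
█ ███████ ↑██████████████████████████ █
█ ████████ ↖█████████████████████████ █
█      ███ ↑█  ███  ███████████↙←←←A  █
█           ↖←←←←←←←←←←←←←←←←←←       █
███████████████████████████████████████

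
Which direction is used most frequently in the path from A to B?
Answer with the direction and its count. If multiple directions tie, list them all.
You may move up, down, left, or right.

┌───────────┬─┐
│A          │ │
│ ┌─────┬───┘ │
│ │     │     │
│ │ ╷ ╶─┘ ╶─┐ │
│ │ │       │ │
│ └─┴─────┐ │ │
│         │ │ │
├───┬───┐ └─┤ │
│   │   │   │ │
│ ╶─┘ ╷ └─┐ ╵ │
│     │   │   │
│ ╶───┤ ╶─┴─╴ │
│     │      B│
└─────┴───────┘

Directions: down, down, down, right, right, right, right, down, right, down, right, down
Counts: {'down': 6, 'right': 6}
Most common: down and right (tied at 6 times each)

Solution:

┌───────────┬─┐
│A          │ │
│ ┌─────┬───┘ │
│↓│     │     │
│ │ ╷ ╶─┘ ╶─┐ │
│↓│ │       │ │
│ └─┴─────┐ │ │
│↳ → → → ↓│ │ │
├───┬───┐ └─┤ │
│   │   │↳ ↓│ │
│ ╶─┘ ╷ └─┐ ╵ │
│     │   │↳ ↓│
│ ╶───┤ ╶─┴─╴ │
│     │      B│
└─────┴───────┘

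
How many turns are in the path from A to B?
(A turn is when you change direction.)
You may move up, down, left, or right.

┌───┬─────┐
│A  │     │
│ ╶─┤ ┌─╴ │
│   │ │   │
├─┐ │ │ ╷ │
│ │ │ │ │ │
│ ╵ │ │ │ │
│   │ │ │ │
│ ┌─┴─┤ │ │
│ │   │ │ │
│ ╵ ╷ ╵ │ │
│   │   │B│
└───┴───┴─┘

Directions: down, right, down, down, left, down, down, right, up, right, down, right, up, up, up, up, right, down, down, down, down
Number of turns: 12

Solution:

┌───┬─────┐
│A  │     │
│ ╶─┤ ┌─╴ │
│↳ ↓│ │↱ ↓│
├─┐ │ │ ╷ │
│ │↓│ │↑│↓│
│ ╵ │ │ │ │
│↓ ↲│ │↑│↓│
│ ┌─┴─┤ │ │
│↓│↱ ↓│↑│↓│
│ ╵ ╷ ╵ │ │
│↳ ↑│↳ ↑│B│
└───┴───┴─┘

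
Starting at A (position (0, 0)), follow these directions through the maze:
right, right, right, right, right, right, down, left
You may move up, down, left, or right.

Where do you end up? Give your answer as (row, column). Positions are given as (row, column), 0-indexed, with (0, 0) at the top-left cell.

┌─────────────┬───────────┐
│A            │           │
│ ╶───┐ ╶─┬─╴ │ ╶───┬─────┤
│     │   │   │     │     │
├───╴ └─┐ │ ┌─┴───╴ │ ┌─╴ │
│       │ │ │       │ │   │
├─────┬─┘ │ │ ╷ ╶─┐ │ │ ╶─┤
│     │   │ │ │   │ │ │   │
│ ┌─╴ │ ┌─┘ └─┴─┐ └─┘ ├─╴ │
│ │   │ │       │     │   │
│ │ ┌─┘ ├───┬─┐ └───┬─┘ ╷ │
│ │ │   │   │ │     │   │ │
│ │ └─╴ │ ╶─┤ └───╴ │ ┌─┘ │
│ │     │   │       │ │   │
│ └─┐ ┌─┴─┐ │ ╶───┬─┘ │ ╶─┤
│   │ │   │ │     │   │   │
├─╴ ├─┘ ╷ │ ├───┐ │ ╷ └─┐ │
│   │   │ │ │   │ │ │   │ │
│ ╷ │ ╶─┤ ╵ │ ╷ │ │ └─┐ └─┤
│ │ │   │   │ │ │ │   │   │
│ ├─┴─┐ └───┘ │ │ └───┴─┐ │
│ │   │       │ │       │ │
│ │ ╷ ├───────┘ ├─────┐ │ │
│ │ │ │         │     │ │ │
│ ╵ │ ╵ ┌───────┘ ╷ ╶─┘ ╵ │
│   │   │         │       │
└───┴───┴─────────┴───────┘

Following directions step by step:
Start: (0, 0)
  right: (0, 0) → (0, 1)
  right: (0, 1) → (0, 2)
  right: (0, 2) → (0, 3)
  right: (0, 3) → (0, 4)
  right: (0, 4) → (0, 5)
  right: (0, 5) → (0, 6)
  down: (0, 6) → (1, 6)
  left: (1, 6) → (1, 5)
Final position: (1, 5)

Path taken:

┌─────────────┬───────────┐
│A → → → → → ↓│           │
│ ╶───┐ ╶─┬─╴ │ ╶───┬─────┤
│     │   │B ↲│     │     │
├───╴ └─┐ │ ┌─┴───╴ │ ┌─╴ │
│       │ │ │       │ │   │
├─────┬─┘ │ │ ╷ ╶─┐ │ │ ╶─┤
│     │   │ │ │   │ │ │   │
│ ┌─╴ │ ┌─┘ └─┴─┐ └─┘ ├─╴ │
│ │   │ │       │     │   │
│ │ ┌─┘ ├───┬─┐ └───┬─┘ ╷ │
│ │ │   │   │ │     │   │ │
│ │ └─╴ │ ╶─┤ └───╴ │ ┌─┘ │
│ │     │   │       │ │   │
│ └─┐ ┌─┴─┐ │ ╶───┬─┘ │ ╶─┤
│   │ │   │ │     │   │   │
├─╴ ├─┘ ╷ │ ├───┐ │ ╷ └─┐ │
│   │   │ │ │   │ │ │   │ │
│ ╷ │ ╶─┤ ╵ │ ╷ │ │ └─┐ └─┤
│ │ │   │   │ │ │ │   │   │
│ ├─┴─┐ └───┘ │ │ └───┴─┐ │
│ │   │       │ │       │ │
│ │ ╷ ├───────┘ ├─────┐ │ │
│ │ │ │         │     │ │ │
│ ╵ │ ╵ ┌───────┘ ╷ ╶─┘ ╵ │
│   │   │         │       │
└───┴───┴─────────┴───────┘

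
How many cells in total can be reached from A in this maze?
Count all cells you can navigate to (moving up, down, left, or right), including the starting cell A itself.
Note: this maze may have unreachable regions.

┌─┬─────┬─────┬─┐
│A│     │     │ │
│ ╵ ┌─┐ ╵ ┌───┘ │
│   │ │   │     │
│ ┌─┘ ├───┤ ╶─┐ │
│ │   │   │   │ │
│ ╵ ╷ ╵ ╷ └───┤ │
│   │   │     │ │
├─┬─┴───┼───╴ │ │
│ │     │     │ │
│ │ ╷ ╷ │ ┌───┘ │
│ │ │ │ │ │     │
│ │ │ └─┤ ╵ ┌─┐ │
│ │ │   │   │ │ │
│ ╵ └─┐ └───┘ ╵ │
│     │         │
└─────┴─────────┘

Using BFS/flood-fill to find all reachable cells from A:
Maze size: 8 × 8 = 64 total cells
All cells are reachable — the maze is fully connected.
Reachable cells: 64

Reachable region (· marks reachable cells):

┌─┬─────┬─────┬─┐
│A│· · ·│· · ·│·│
│ ╵ ┌─┐ ╵ ┌───┘ │
│· ·│·│· ·│· · ·│
│ ┌─┘ ├───┤ ╶─┐ │
│·│· ·│· ·│· ·│·│
│ ╵ ╷ ╵ ╷ └───┤ │
│· ·│· ·│· · ·│·│
├─┬─┴───┼───╴ │ │
│·│· · ·│· · ·│·│
│ │ ╷ ╷ │ ┌───┘ │
│·│·│·│·│·│· · ·│
│ │ │ └─┤ ╵ ┌─┐ │
│·│·│· ·│· ·│·│·│
│ ╵ └─┐ └───┘ ╵ │
│· · ·│· · · · ·│
└─────┴─────────┘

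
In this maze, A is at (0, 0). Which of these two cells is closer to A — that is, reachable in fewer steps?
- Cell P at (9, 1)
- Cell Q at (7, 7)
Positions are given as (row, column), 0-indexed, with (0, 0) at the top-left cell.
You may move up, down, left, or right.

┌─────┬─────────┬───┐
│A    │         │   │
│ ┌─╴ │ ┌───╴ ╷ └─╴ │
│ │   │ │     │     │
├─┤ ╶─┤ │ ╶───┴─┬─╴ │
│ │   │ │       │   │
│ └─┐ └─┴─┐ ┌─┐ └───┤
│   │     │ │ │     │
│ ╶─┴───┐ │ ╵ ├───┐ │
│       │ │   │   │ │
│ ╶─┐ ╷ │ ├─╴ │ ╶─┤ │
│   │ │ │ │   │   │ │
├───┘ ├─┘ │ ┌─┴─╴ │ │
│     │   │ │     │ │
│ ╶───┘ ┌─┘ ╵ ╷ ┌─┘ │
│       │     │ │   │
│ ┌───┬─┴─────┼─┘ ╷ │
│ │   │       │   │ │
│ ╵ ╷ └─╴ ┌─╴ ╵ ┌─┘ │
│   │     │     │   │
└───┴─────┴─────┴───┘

Shortest path A → P at (9, 1): 20 steps
Shortest path A → Q at (7, 7): 54 steps

P is closer (20 steps vs 54 steps).

Path to P:

┌─────┬─────────┬───┐
│A → ↓│         │   │
│ ┌─╴ │ ┌───╴ ╷ └─╴ │
│ │↓ ↲│ │     │     │
├─┤ ╶─┤ │ ╶───┴─┬─╴ │
│ │↳ ↓│ │       │   │
│ └─┐ └─┴─┐ ┌─┐ └───┤
│   │↳ → ↓│ │ │     │
│ ╶─┴───┐ │ ╵ ├───┐ │
│       │↓│   │   │ │
│ ╶─┐ ╷ │ ├─╴ │ ╶─┤ │
│   │ │ │↓│   │   │ │
├───┘ ├─┘ │ ┌─┴─╴ │ │
│     │↓ ↲│ │     │ │
│ ╶───┘ ┌─┘ ╵ ╷ ┌─┘ │
│↓ ← ← ↲│     │ │   │
│ ┌───┬─┴─────┼─┘ ╷ │
│↓│   │       │   │ │
│ ╵ ╷ └─╴ ┌─╴ ╵ ┌─┘ │
│↳ P│     │     │   │
└───┴─────┴─────┴───┘

Path to Q:

┌─────┬─────────┬───┐
│A → ↓│         │   │
│ ┌─╴ │ ┌───╴ ╷ └─╴ │
│ │↓ ↲│ │     │     │
├─┤ ╶─┤ │ ╶───┴─┬─╴ │
│ │↳ ↓│ │  ↓ ← ↰│   │
│ └─┐ └─┴─┐ ┌─┐ └───┤
│   │↳ → ↓│↓│ │↑ ← ↰│
│ ╶─┴───┐ │ ╵ ├───┐ │
│       │↓│↳ ↓│   │↑│
│ ╶─┐ ╷ │ ├─╴ │ ╶─┤ │
│   │ │ │↓│↓ ↲│   │↑│
├───┘ ├─┘ │ ┌─┴─╴ │ │
│     │↓ ↲│↓│↱ ↓  │↑│
│ ╶───┘ ┌─┘ ╵ ╷ ┌─┘ │
│↓ ← ← ↲│  ↳ ↑│Q│↱ ↑│
│ ┌───┬─┴─────┼─┘ ╷ │
│↓│↱ ↓│  ↱ → ↓│↱ ↑│ │
│ ╵ ╷ └─╴ ┌─╴ ╵ ┌─┘ │
│↳ ↑│↳ → ↑│  ↳ ↑│   │
└───┴─────┴─────┴───┘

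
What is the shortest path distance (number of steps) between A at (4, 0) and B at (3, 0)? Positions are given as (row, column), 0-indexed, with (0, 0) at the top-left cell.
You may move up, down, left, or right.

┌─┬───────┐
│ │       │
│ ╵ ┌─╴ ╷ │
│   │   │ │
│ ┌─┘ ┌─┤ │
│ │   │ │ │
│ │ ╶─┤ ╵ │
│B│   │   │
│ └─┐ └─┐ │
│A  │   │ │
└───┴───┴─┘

Finding path from (4, 0) to (3, 0):
Path: (4,0) → (3,0)
Distance: 1 steps

Solution:

┌─┬───────┐
│ │       │
│ ╵ ┌─╴ ╷ │
│   │   │ │
│ ┌─┘ ┌─┤ │
│ │   │ │ │
│ │ ╶─┤ ╵ │
│B│   │   │
│ └─┐ └─┐ │
│A  │   │ │
└───┴───┴─┘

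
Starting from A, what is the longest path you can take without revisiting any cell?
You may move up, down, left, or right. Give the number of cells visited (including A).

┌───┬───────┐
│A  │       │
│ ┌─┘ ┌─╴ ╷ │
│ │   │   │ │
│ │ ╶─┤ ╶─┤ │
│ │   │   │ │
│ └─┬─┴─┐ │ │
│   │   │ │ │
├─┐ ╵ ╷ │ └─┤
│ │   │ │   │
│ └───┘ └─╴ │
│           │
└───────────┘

Finding longest simple path using DFS:
Start: (0, 0)
Longest path visits 27 cells
Path: A → down → down → down → right → down → right → up → right → down → down → right → right → up → left → up → up → left → up → right → up → left → left → down → left → down → right

Solution:

┌───┬───────┐
│A  │↓ ← ↰  │
│ ┌─┘ ┌─╴ ╷ │
│↓│↓ ↲│↱ ↑│ │
│ │ ╶─┤ ╶─┤ │
│↓│↳ B│↑ ↰│ │
│ └─┬─┴─┐ │ │
│↳ ↓│↱ ↓│↑│ │
├─┐ ╵ ╷ │ └─┤
│ │↳ ↑│↓│↑ ↰│
│ └───┘ └─╴ │
│      ↳ → ↑│
└───────────┘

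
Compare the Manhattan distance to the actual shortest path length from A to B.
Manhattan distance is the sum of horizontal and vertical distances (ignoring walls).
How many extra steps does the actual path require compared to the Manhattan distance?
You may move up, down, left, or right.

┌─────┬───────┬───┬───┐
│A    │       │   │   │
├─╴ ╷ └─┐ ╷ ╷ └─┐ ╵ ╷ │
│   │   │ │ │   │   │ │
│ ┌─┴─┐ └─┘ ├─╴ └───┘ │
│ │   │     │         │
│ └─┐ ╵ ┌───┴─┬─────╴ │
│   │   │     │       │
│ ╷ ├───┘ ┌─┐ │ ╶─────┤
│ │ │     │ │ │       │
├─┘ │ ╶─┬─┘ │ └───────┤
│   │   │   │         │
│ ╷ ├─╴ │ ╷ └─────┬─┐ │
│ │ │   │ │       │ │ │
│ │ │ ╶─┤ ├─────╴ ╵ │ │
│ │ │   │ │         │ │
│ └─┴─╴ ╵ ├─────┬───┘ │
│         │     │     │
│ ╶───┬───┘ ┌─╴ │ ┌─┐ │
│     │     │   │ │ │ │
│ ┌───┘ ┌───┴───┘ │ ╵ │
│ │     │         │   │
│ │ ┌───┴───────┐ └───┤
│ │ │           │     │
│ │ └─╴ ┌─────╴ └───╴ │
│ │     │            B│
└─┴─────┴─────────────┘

Manhattan distance: |12 - 0| + |10 - 0| = 22
Actual path length: 44
Extra steps: 44 - 22 = 22

Solution:

┌─────┬───────┬───┬───┐
│A ↓  │       │   │   │
├─╴ ╷ └─┐ ╷ ╷ └─┐ ╵ ╷ │
│↓ ↲│   │ │ │   │   │ │
│ ┌─┴─┐ └─┘ ├─╴ └───┘ │
│↓│   │     │         │
│ └─┐ ╵ ┌───┴─┬─────╴ │
│↳ ↓│   │↱ → ↓│       │
│ ╷ ├───┘ ┌─┐ │ ╶─────┤
│ │↓│↱ → ↑│ │↓│       │
├─┘ │ ╶─┬─┘ │ └───────┤
│↓ ↲│↑ ↰│   │↳ → → → ↓│
│ ╷ ├─╴ │ ╷ └─────┬─┐ │
│↓│ │↱ ↑│ │       │ │↓│
│ │ │ ╶─┤ ├─────╴ ╵ │ │
│↓│ │↑ ↰│ │         │↓│
│ └─┴─╴ ╵ ├─────┬───┘ │
│↳ → → ↑  │     │↓ ← ↲│
│ ╶───┬───┘ ┌─╴ │ ┌─┐ │
│     │     │   │↓│ │ │
│ ┌───┘ ┌───┴───┘ │ ╵ │
│ │     │        ↓│   │
│ │ ┌───┴───────┐ └───┤
│ │ │           │↳ → ↓│
│ │ └─╴ ┌─────╴ └───╴ │
│ │     │            B│
└─┴─────┴─────────────┘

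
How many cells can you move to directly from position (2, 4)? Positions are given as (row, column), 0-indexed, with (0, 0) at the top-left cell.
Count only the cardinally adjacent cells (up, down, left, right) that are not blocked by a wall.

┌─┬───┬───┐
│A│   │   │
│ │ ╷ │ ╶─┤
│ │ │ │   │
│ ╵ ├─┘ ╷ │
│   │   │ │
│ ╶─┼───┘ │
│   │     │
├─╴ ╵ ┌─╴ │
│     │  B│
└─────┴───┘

Checking passable neighbors of (2, 4):
Neighbors: (1, 4), (3, 4)
Count: 2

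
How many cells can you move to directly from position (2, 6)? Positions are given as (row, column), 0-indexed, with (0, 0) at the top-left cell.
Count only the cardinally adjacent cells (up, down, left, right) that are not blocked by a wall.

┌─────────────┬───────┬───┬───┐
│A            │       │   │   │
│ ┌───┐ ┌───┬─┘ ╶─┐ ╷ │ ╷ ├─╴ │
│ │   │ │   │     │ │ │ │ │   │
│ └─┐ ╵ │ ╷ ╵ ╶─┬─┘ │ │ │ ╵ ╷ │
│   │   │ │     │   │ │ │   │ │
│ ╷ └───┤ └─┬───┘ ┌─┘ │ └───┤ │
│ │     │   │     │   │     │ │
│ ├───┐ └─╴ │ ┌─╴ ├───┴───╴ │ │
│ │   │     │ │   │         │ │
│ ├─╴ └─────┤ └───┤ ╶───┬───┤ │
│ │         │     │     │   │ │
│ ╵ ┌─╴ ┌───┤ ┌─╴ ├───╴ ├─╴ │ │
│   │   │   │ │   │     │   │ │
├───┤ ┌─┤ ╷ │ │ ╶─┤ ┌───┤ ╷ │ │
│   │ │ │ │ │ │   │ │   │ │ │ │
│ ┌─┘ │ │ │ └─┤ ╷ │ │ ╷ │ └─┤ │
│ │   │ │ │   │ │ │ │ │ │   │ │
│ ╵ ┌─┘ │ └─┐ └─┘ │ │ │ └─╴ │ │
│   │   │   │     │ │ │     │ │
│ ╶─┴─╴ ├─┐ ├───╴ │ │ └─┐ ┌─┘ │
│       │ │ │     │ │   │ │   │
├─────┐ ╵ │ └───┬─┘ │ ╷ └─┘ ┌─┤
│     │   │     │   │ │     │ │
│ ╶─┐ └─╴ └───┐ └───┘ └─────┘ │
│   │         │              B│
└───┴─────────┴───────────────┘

Checking passable neighbors of (2, 6):
Neighbors: (1, 6), (2, 5), (2, 7)
Count: 3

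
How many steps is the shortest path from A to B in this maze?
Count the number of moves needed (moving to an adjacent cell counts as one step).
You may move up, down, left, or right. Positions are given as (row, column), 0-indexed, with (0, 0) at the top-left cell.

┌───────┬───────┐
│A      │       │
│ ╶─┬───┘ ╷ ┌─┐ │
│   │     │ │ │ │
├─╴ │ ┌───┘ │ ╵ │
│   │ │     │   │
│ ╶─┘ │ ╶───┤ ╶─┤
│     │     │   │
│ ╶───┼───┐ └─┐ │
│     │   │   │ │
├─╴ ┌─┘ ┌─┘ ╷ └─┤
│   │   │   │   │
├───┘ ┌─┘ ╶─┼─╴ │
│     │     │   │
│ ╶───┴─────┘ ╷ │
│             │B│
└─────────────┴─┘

Using BFS to find shortest path:
Start: (0, 0), End: (7, 7)
Path found:
(0,0) → (1,0) → (1,1) → (2,1) → (2,0) → (3,0) → (3,1) → (3,2) → (2,2) → (1,2) → (1,3) → (1,4) → (0,4) → (0,5) → (1,5) → (2,5) → (2,4) → (2,3) → (3,3) → (3,4) → (3,5) → (4,5) → (4,6) → (5,6) → (5,7) → (6,7) → (7,7)
Number of steps: 26

Solution:

┌───────┬───────┐
│A      │↱ ↓    │
│ ╶─┬───┘ ╷ ┌─┐ │
│↳ ↓│↱ → ↑│↓│ │ │
├─╴ │ ┌───┘ │ ╵ │
│↓ ↲│↑│↓ ← ↲│   │
│ ╶─┘ │ ╶───┤ ╶─┤
│↳ → ↑│↳ → ↓│   │
│ ╶───┼───┐ └─┐ │
│     │   │↳ ↓│ │
├─╴ ┌─┘ ┌─┘ ╷ └─┤
│   │   │   │↳ ↓│
├───┘ ┌─┘ ╶─┼─╴ │
│     │     │  ↓│
│ ╶───┴─────┘ ╷ │
│             │B│
└─────────────┴─┘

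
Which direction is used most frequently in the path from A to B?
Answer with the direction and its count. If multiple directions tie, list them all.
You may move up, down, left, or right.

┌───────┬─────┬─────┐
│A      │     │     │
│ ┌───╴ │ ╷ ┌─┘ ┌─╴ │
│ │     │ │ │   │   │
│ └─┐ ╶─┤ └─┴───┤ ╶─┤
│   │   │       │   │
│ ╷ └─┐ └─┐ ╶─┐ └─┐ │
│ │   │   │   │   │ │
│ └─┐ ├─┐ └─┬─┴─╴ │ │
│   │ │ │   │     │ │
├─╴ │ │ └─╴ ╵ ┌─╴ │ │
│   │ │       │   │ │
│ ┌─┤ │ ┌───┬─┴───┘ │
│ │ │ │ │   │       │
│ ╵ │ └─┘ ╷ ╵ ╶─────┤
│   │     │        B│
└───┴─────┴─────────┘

Directions: down, down, right, down, right, down, down, down, down, right, right, up, right, down, right, right, right, right
Counts: {'down': 8, 'right': 9, 'up': 1}
Most common: right (9 times)

Solution:

┌───────┬─────┬─────┐
│A      │     │     │
│ ┌───╴ │ ╷ ┌─┘ ┌─╴ │
│↓│     │ │ │   │   │
│ └─┐ ╶─┤ └─┴───┤ ╶─┤
│↳ ↓│   │       │   │
│ ╷ └─┐ └─┐ ╶─┐ └─┐ │
│ │↳ ↓│   │   │   │ │
│ └─┐ ├─┐ └─┬─┴─╴ │ │
│   │↓│ │   │     │ │
├─╴ │ │ └─╴ ╵ ┌─╴ │ │
│   │↓│       │   │ │
│ ┌─┤ │ ┌───┬─┴───┘ │
│ │ │↓│ │↱ ↓│       │
│ ╵ │ └─┘ ╷ ╵ ╶─────┤
│   │↳ → ↑│↳ → → → B│
└───┴─────┴─────────┘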